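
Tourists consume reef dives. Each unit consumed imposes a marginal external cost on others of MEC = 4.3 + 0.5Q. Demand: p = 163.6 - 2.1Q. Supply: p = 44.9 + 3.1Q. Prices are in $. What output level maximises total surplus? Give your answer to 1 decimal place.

Social marginal benefit = demand − MEC = 159.3 - 2.6Q.
Set SMB = MC: 159.3 - 2.6Q = 44.9 + 3.1Q → Q* = 20.0702.

Q* = 20.1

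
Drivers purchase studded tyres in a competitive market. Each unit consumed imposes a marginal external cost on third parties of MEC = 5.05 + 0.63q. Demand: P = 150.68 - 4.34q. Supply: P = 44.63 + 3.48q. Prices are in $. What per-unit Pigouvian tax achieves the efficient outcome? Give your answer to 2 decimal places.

Social marginal benefit = demand − MEC = 145.63 - 4.97q.
Set SMB = MC: 145.63 - 4.97q = 44.63 + 3.48q → q* = 11.9527.
The Pigouvian tax equals MEC at q*: 5.05 + 0.63×11.9527 = 12.5802.

tax = $12.58 per unit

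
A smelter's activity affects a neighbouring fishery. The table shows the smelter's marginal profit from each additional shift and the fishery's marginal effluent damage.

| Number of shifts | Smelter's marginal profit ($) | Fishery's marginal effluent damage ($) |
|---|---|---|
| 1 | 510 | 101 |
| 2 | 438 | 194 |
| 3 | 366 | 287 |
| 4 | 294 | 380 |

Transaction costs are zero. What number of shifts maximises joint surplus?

Bargaining reaches the level where marginal profit last exceeds marginal effluent damage.
That holds through level 3 (366 ≥ 287) but not at 4 (294 < 380).

3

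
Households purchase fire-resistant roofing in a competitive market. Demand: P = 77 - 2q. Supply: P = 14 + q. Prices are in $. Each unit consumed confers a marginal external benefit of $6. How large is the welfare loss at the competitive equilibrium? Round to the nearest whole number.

DWL = $6

Market equilibrium (private): 14 + q = 77 - 2q → q_m = 21.0000.
Social marginal benefit = demand + MEB = 83 - 2q.
Set SMB = MC: 83 - 2q = 14 + q → q* = 23.0000.
The welfare-loss triangle has base |q_m − q*| and height MEB(q_m) (the vertical gap between SMB and MC is zero at q* and MEB at q_m).
DWL = ½ × 2.0000 × 6.0000 = 6.0000.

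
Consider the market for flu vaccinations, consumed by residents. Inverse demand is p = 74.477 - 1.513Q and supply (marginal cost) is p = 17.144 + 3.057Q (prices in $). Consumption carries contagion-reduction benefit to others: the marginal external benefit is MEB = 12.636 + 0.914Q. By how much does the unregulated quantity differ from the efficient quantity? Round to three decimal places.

6.593 units

Market equilibrium (private): 17.144 + 3.057Q = 74.477 - 1.513Q → Q_m = 12.5455.
Social marginal benefit = demand + MEB = 87.113 - 0.599Q.
Set SMB = MC: 87.113 - 0.599Q = 17.144 + 3.057Q → Q* = 19.1381.
Gap = |12.5455 − 19.1381| = 6.5926.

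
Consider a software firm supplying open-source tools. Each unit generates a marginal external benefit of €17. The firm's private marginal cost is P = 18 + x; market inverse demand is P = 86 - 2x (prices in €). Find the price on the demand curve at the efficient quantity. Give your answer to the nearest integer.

P = €29

Social marginal cost = private MC − MEB = 1 + x.
Set SMC = demand: 1 + x = 86 - 2x → x* = 28.3333.
Consumer price on the demand curve at x*: 86 − 2×28.3333 = 29.3334.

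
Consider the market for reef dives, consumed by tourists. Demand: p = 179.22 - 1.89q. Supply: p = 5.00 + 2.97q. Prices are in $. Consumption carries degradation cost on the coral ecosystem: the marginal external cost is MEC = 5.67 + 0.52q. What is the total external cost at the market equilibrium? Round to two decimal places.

Market equilibrium (private): 5.00 + 2.97q = 179.22 - 1.89q → q_m = 35.8477.
Total external cost = ∫₀^{q_m} (5.67 + 0.52q) dq = 5.67×35.8477 + ½×0.52×35.8477² = 537.3714.

$537.37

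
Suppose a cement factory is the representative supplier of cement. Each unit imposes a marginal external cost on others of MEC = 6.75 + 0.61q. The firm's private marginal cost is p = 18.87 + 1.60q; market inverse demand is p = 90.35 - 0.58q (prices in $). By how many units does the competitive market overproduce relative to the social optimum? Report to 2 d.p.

Market equilibrium (private): 18.87 + 1.60q = 90.35 - 0.58q → q_m = 32.7890.
Social marginal cost = private MC + MEC = 25.62 + 2.21q.
Set SMC = demand: 25.62 + 2.21q = 90.35 - 0.58q → q* = 23.2007.
Gap = |32.7890 − 23.2007| = 9.5883.

9.59 units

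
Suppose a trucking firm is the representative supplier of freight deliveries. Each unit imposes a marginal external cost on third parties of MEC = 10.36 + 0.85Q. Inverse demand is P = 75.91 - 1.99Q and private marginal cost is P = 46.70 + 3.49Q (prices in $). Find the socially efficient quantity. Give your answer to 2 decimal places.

Social marginal cost = private MC + MEC = 57.06 + 4.34Q.
Set SMC = demand: 57.06 + 4.34Q = 75.91 - 1.99Q → Q* = 2.9779.

Q* = 2.98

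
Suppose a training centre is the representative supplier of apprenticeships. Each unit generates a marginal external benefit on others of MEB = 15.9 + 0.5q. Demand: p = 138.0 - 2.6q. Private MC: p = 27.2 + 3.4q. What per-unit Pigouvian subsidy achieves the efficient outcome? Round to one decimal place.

subsidy = 27.4 per unit

Social marginal cost = private MC − MEB = 11.3 + 2.9q.
Set SMC = demand: 11.3 + 2.9q = 138.0 - 2.6q → q* = 23.0364.
The Pigouvian subsidy equals MEB at q*: 15.9 + 0.5×23.0364 = 27.4182.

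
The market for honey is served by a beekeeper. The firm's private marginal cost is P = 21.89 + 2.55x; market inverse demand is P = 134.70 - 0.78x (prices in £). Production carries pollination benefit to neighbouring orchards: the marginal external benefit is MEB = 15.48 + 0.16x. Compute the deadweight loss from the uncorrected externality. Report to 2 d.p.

Market equilibrium (private): 21.89 + 2.55x = 134.70 - 0.78x → x_m = 33.8769.
Social marginal cost = private MC − MEB = 6.41 + 2.39x.
Set SMC = demand: 6.41 + 2.39x = 134.70 - 0.78x → x* = 40.4700.
The welfare-loss triangle has base |x_m − x*| and height MEB(x_m) (the vertical gap between SMC and demand is zero at x* and MEB at x_m).
DWL = ½ × 6.5931 × 20.9003 = 68.8989.

DWL = £68.90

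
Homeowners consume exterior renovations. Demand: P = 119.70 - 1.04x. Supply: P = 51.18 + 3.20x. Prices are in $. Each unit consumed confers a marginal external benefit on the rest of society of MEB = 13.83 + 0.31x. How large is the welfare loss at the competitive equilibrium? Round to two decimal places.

Market equilibrium (private): 51.18 + 3.20x = 119.70 - 1.04x → x_m = 16.1604.
Social marginal benefit = demand + MEB = 133.53 - 0.73x.
Set SMB = MC: 133.53 - 0.73x = 51.18 + 3.20x → x* = 20.9542.
The loss is the area between SMB and MC from x* to x_m; with linear curves that's a triangle of height MEB(x_m).
DWL = ½ × 4.7938 × 18.8397 = 45.1569.

DWL = $45.16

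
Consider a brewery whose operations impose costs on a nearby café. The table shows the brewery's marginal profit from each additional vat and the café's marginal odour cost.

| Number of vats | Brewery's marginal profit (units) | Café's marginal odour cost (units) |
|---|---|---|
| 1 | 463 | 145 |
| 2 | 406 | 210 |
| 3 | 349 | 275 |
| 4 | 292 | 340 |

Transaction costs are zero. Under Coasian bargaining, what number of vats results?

3

Bargaining reaches the level where marginal profit last exceeds marginal odour cost.
That holds through level 3 (349 ≥ 275) but not at 4 (292 < 340).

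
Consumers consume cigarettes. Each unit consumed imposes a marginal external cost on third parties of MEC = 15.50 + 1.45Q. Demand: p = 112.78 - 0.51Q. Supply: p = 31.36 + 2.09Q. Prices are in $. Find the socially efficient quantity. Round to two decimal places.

Social marginal benefit = demand − MEC = 97.28 - 1.96Q.
Set SMB = MC: 97.28 - 1.96Q = 31.36 + 2.09Q → Q* = 16.2765.

Q* = 16.28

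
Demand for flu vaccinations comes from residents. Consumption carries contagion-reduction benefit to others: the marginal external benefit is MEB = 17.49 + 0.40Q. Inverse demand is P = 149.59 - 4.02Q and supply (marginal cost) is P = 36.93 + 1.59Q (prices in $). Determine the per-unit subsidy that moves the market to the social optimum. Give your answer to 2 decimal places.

Social marginal benefit = demand + MEB = 167.08 - 3.62Q.
Set SMB = MC: 167.08 - 3.62Q = 36.93 + 1.59Q → Q* = 24.9808.
The Pigouvian subsidy equals MEB at Q*: 17.49 + 0.40×24.9808 = 27.4823.

subsidy = $27.48 per unit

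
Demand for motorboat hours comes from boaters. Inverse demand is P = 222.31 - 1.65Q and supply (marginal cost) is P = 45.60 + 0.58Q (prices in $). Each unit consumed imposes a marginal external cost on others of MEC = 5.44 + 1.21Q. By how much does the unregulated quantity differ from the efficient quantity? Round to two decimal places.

Market equilibrium (private): 45.60 + 0.58Q = 222.31 - 1.65Q → Q_m = 79.2422.
Social marginal benefit = demand − MEC = 216.87 - 2.86Q.
Set SMB = MC: 216.87 - 2.86Q = 45.60 + 0.58Q → Q* = 49.7878.
Gap = |79.2422 − 49.7878| = 29.4544.

29.45 units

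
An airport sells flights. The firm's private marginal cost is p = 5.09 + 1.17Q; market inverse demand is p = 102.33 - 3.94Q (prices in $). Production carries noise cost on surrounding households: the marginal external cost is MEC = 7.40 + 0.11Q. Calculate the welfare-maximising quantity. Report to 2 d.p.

Q* = 17.21

Social marginal cost = private MC + MEC = 12.49 + 1.28Q.
Set SMC = demand: 12.49 + 1.28Q = 102.33 - 3.94Q → Q* = 17.2107.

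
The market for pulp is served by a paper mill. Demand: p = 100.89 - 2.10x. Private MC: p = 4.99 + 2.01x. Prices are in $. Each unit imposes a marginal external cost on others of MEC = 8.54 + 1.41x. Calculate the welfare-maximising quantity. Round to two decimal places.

x* = 15.83

Social marginal cost = private MC + MEC = 13.53 + 3.42x.
Set SMC = demand: 13.53 + 3.42x = 100.89 - 2.10x → x* = 15.8261.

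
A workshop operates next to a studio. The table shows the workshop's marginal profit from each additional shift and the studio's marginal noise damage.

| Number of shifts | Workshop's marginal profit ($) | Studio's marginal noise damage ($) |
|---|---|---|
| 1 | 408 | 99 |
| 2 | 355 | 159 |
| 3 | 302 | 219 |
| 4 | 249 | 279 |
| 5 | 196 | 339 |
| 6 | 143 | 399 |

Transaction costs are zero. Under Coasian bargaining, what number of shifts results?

3

Bargaining reaches the level where marginal profit last exceeds marginal noise damage.
That holds through level 3 (302 ≥ 219) but not at 4 (249 < 279).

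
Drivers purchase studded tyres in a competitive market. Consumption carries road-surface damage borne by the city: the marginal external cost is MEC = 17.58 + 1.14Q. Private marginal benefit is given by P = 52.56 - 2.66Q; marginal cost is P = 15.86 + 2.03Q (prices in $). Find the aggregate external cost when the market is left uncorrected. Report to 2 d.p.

Market equilibrium (private): 15.86 + 2.03Q = 52.56 - 2.66Q → Q_m = 7.8252.
Total external cost = ∫₀^{Q_m} (17.58 + 1.14Q) dQ = 17.58×7.8252 + ½×1.14×7.8252² = 172.4703.

$172.47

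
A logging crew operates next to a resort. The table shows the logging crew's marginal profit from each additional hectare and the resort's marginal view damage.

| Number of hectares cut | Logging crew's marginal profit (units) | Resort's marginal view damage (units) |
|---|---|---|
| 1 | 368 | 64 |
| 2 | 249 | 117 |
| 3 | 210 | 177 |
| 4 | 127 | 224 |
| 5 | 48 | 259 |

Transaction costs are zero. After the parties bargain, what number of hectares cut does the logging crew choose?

3

Bargaining reaches the level where marginal profit last exceeds marginal view damage.
That holds through level 3 (210 ≥ 177) but not at 4 (127 < 224).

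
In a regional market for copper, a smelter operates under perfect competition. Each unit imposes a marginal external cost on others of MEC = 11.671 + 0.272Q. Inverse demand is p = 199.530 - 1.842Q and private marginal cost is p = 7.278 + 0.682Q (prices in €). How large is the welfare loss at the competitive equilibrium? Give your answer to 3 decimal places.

DWL = €187.599

Market equilibrium (private): 7.278 + 0.682Q = 199.530 - 1.842Q → Q_m = 76.1696.
Social marginal cost = private MC + MEC = 18.949 + 0.954Q.
Set SMC = demand: 18.949 + 0.954Q = 199.530 - 1.842Q → Q* = 64.5855.
The loss is the area between SMC and demand from Q* to Q_m; with linear curves that's a triangle of height MEC(Q_m).
DWL = ½ × 11.5841 × 32.3891 = 187.5993.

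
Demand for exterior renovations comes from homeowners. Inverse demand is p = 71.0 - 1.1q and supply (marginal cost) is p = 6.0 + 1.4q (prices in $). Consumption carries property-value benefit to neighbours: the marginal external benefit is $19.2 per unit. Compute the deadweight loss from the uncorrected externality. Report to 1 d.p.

Market equilibrium (private): 6.0 + 1.4q = 71.0 - 1.1q → q_m = 26.0000.
Social marginal benefit = demand + MEB = 90.2 - 1.1q.
Set SMB = MC: 90.2 - 1.1q = 6.0 + 1.4q → q* = 33.6800.
The loss is the area between SMB and MC from q* to q_m; with linear curves that's a triangle of height MEB(q_m).
DWL = ½ × 7.6800 × 19.2000 = 73.7280.

DWL = $73.7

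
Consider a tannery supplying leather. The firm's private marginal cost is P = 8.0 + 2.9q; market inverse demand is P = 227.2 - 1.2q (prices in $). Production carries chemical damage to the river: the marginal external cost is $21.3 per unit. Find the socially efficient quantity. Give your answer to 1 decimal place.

q* = 48.3

Social marginal cost = private MC + MEC = 29.3 + 2.9q.
Set SMC = demand: 29.3 + 2.9q = 227.2 - 1.2q → q* = 48.2683.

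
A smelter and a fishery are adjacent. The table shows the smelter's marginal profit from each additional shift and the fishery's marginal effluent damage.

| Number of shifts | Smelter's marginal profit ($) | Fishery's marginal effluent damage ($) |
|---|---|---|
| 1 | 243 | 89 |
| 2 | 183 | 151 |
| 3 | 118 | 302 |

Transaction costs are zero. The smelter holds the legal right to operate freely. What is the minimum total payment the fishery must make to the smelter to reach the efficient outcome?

$118

Left alone the smelter would choose level 3 (marginal profit stays positive).
Efficient level: k* = 2 (marginal profit ≥ marginal effluent damage through 2).
The fishery must at least cover the smelter's forgone profit from cutting 3→2: 118 = 118.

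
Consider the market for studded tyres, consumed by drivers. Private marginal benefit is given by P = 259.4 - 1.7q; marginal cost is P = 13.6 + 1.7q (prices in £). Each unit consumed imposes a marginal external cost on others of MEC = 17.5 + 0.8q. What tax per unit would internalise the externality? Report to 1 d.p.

tax = £61.0 per unit

Social marginal benefit = demand − MEC = 241.9 - 2.5q.
Set SMB = MC: 241.9 - 2.5q = 13.6 + 1.7q → q* = 54.3571.
The Pigouvian tax equals MEC at q*: 17.5 + 0.8×54.3571 = 60.9857.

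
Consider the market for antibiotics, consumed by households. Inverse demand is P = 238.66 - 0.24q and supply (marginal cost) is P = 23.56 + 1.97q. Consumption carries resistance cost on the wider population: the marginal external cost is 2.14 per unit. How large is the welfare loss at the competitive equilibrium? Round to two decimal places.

Market equilibrium (private): 23.56 + 1.97q = 238.66 - 0.24q → q_m = 97.3303.
Social marginal benefit = demand − MEC = 236.52 - 0.24q.
Set SMB = MC: 236.52 - 0.24q = 23.56 + 1.97q → q* = 96.3620.
Height of the DWL triangle at q_m is MC(q_m) − SMB(q_m) = MEC(q_m) = 2.1400.
DWL = ½ × 0.9683 × 2.1400 = 1.0361.

DWL = 1.04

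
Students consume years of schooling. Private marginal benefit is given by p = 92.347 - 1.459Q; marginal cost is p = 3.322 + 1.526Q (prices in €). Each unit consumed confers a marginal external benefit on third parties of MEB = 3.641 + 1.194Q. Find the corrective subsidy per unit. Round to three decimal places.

Social marginal benefit = demand + MEB = 95.988 - 0.265Q.
Set SMB = MC: 95.988 - 0.265Q = 3.322 + 1.526Q → Q* = 51.7398.
The Pigouvian subsidy equals MEB at Q*: 3.641 + 1.194×51.7398 = 65.4183.

subsidy = €65.418 per unit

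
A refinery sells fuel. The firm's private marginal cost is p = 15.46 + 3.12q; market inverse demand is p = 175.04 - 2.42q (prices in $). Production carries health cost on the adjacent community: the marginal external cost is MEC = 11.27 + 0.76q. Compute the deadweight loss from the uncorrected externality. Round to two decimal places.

Market equilibrium (private): 15.46 + 3.12q = 175.04 - 2.42q → q_m = 28.8051.
Social marginal cost = private MC + MEC = 26.73 + 3.88q.
Set SMC = demand: 26.73 + 3.88q = 175.04 - 2.42q → q* = 23.5413.
Between q* and q_m the wedge SMC − demand runs linearly from 0 to MEC(q_m), so the loss is a triangle.
DWL = ½ × 5.2638 × 33.1618 = 87.2785.

DWL = $87.28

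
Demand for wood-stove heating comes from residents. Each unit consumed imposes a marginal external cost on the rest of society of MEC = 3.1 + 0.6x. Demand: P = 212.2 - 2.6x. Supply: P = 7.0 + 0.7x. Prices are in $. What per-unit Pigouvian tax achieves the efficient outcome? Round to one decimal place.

Social marginal benefit = demand − MEC = 209.1 - 3.2x.
Set SMB = MC: 209.1 - 3.2x = 7.0 + 0.7x → x* = 51.8205.
The Pigouvian tax equals MEC at x*: 3.1 + 0.6×51.8205 = 34.1923.

tax = $34.2 per unit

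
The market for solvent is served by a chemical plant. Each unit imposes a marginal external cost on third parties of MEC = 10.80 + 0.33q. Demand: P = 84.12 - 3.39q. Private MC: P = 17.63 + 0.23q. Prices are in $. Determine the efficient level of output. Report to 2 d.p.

Social marginal cost = private MC + MEC = 28.43 + 0.56q.
Set SMC = demand: 28.43 + 0.56q = 84.12 - 3.39q → q* = 14.0987.

q* = 14.10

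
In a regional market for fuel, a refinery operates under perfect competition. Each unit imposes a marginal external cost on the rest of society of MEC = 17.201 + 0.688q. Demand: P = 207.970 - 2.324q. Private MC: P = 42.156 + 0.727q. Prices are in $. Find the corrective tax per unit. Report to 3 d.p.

tax = $44.547 per unit

Social marginal cost = private MC + MEC = 59.357 + 1.415q.
Set SMC = demand: 59.357 + 1.415q = 207.970 - 2.324q → q* = 39.7467.
The Pigouvian tax equals MEC at q*: 17.201 + 0.688×39.7467 = 44.5467.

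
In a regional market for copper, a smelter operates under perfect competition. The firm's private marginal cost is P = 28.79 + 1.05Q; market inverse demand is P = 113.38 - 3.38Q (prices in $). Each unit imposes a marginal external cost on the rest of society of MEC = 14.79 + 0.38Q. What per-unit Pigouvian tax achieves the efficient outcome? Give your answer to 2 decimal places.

Social marginal cost = private MC + MEC = 43.58 + 1.43Q.
Set SMC = demand: 43.58 + 1.43Q = 113.38 - 3.38Q → Q* = 14.5114.
The Pigouvian tax equals MEC at Q*: 14.79 + 0.38×14.5114 = 20.3043.

tax = $20.30 per unit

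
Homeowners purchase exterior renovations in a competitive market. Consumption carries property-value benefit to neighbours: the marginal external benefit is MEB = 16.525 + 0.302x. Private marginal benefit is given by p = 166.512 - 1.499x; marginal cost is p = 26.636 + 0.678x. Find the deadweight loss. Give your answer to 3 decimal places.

DWL = 344.239

Market equilibrium (private): 26.636 + 0.678x = 166.512 - 1.499x → x_m = 64.2517.
Social marginal benefit = demand + MEB = 183.037 - 1.197x.
Set SMB = MC: 183.037 - 1.197x = 26.636 + 0.678x → x* = 83.4139.
Between x* and x_m the wedge SMB − MC runs linearly from 0 to MEB(x_m), so the loss is a triangle.
DWL = ½ × 19.1622 × 35.9290 = 344.2393.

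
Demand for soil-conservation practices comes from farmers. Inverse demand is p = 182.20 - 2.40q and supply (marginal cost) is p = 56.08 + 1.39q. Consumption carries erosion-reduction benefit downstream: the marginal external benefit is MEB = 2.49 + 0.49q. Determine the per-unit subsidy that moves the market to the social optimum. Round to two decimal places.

subsidy = 21.59 per unit

Social marginal benefit = demand + MEB = 184.69 - 1.91q.
Set SMB = MC: 184.69 - 1.91q = 56.08 + 1.39q → q* = 38.9727.
The Pigouvian subsidy equals MEB at q*: 2.49 + 0.49×38.9727 = 21.5866.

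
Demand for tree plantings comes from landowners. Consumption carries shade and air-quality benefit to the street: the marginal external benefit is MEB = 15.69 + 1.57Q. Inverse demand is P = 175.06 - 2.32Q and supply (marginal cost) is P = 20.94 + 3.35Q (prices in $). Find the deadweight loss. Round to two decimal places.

DWL = $415.43

Market equilibrium (private): 20.94 + 3.35Q = 175.06 - 2.32Q → Q_m = 27.1817.
Social marginal benefit = demand + MEB = 190.75 - 0.75Q.
Set SMB = MC: 190.75 - 0.75Q = 20.94 + 3.35Q → Q* = 41.4171.
The welfare-loss triangle has base |Q_m − Q*| and height MEB(Q_m) (the vertical gap between SMB and MC is zero at Q* and MEB at Q_m).
DWL = ½ × 14.2354 × 58.3652 = 415.4260.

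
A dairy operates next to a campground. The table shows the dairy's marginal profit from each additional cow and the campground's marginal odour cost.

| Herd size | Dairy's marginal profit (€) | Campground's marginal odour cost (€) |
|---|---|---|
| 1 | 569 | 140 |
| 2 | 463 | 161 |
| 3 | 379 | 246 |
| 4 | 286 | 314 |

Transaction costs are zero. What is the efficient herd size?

3

Bargaining reaches the level where marginal profit last exceeds marginal odour cost.
That holds through level 3 (379 ≥ 246) but not at 4 (286 < 314).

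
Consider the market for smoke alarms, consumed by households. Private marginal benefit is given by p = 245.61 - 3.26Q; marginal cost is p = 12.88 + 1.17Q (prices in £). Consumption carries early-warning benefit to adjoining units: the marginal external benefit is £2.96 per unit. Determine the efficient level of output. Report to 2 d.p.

Social marginal benefit = demand + MEB = 248.57 - 3.26Q.
Set SMB = MC: 248.57 - 3.26Q = 12.88 + 1.17Q → Q* = 53.2032.

Q* = 53.20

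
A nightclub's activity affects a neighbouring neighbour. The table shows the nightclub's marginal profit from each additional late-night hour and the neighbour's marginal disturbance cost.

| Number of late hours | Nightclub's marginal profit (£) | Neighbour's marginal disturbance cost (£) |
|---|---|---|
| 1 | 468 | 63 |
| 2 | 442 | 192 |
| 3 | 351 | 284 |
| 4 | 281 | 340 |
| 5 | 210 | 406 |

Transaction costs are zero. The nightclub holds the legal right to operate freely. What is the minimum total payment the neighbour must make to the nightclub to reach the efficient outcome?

£491

Left alone the nightclub would choose level 5 (marginal profit stays positive).
Efficient level: k* = 3 (marginal profit ≥ marginal disturbance cost through 3).
The neighbour must at least cover the nightclub's forgone profit from cutting 5→3: 281 + 210 = 491.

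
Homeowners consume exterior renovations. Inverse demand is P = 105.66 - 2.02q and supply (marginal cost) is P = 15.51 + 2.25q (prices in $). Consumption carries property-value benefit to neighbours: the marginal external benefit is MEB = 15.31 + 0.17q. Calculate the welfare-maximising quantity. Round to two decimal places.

Social marginal benefit = demand + MEB = 120.97 - 1.85q.
Set SMB = MC: 120.97 - 1.85q = 15.51 + 2.25q → q* = 25.7220.

q* = 25.72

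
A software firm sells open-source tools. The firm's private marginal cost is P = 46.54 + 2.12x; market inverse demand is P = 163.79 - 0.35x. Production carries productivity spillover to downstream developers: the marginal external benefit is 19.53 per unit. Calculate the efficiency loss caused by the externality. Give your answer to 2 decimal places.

Market equilibrium (private): 46.54 + 2.12x = 163.79 - 0.35x → x_m = 47.4696.
Social marginal cost = private MC − MEB = 27.01 + 2.12x.
Set SMC = demand: 27.01 + 2.12x = 163.79 - 0.35x → x* = 55.3765.
The welfare-loss triangle has base |x_m − x*| and height MEB(x_m) (the vertical gap between SMC and demand is zero at x* and MEB at x_m).
DWL = ½ × 7.9069 × 19.5300 = 77.2109.

DWL = 77.21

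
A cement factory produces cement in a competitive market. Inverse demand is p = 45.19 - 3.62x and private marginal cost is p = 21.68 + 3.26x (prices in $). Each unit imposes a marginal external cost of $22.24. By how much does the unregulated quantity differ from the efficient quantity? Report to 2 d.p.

3.23 units

Market equilibrium (private): 21.68 + 3.26x = 45.19 - 3.62x → x_m = 3.4172.
Social marginal cost = private MC + MEC = 43.92 + 3.26x.
Set SMC = demand: 43.92 + 3.26x = 45.19 - 3.62x → x* = 0.1846.
Gap = |3.4172 − 0.1846| = 3.2326.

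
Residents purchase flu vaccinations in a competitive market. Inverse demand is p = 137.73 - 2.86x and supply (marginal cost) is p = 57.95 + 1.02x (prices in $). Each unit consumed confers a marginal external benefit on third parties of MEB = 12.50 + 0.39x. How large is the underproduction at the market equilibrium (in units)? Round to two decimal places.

5.88 units

Market equilibrium (private): 57.95 + 1.02x = 137.73 - 2.86x → x_m = 20.5619.
Social marginal benefit = demand + MEB = 150.23 - 2.47x.
Set SMB = MC: 150.23 - 2.47x = 57.95 + 1.02x → x* = 26.4413.
Gap = |20.5619 − 26.4413| = 5.8794.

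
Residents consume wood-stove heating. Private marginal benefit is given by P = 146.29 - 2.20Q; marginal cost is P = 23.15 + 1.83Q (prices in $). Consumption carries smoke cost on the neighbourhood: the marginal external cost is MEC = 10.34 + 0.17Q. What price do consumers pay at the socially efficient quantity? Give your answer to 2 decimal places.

P = $87.20

Social marginal benefit = demand − MEC = 135.95 - 2.37Q.
Set SMB = MC: 135.95 - 2.37Q = 23.15 + 1.83Q → Q* = 26.8571.
Consumer price on the demand curve at Q*: 146.29 − 2.20×26.8571 = 87.2044.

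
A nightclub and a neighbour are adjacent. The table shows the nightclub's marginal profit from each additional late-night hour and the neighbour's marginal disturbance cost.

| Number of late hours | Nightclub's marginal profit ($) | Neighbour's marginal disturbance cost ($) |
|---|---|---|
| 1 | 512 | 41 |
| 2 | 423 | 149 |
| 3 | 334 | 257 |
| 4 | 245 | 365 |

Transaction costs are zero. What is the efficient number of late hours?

3

Bargaining reaches the level where marginal profit last exceeds marginal disturbance cost.
That holds through level 3 (334 ≥ 257) but not at 4 (245 < 365).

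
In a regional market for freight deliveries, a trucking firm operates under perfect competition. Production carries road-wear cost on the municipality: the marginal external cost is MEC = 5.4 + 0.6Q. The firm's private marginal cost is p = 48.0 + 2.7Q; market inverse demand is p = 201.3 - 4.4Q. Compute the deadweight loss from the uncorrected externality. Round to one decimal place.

DWL = 21.9

Market equilibrium (private): 48.0 + 2.7Q = 201.3 - 4.4Q → Q_m = 21.5915.
Social marginal cost = private MC + MEC = 53.4 + 3.3Q.
Set SMC = demand: 53.4 + 3.3Q = 201.3 - 4.4Q → Q* = 19.2078.
Between Q* and Q_m the wedge SMC − demand runs linearly from 0 to MEC(Q_m), so the loss is a triangle.
DWL = ½ × 2.3837 × 18.3549 = 21.8763.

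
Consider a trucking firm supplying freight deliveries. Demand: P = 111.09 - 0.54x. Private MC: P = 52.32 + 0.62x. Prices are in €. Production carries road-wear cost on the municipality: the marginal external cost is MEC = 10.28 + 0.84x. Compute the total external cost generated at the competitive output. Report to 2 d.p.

Market equilibrium (private): 52.32 + 0.62x = 111.09 - 0.54x → x_m = 50.6638.
Total external cost = ∫₀^{x_m} (10.28 + 0.84x) dx = 10.28×50.6638 + ½×0.84×50.6638² = 1598.8885.

€1598.89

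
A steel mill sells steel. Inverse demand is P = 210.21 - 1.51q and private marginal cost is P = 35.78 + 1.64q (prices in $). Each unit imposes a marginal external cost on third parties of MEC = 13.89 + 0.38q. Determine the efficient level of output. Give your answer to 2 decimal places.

q* = 45.48

Social marginal cost = private MC + MEC = 49.67 + 2.02q.
Set SMC = demand: 49.67 + 2.02q = 210.21 - 1.51q → q* = 45.4788.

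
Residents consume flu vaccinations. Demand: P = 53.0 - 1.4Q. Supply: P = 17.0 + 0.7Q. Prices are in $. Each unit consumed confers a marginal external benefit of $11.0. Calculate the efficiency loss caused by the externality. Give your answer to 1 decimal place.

DWL = $28.8

Market equilibrium (private): 17.0 + 0.7Q = 53.0 - 1.4Q → Q_m = 17.1429.
Social marginal benefit = demand + MEB = 64.0 - 1.4Q.
Set SMB = MC: 64.0 - 1.4Q = 17.0 + 0.7Q → Q* = 22.3810.
Height of the DWL triangle at Q_m is SMB(Q_m) − MC(Q_m) = MEB(Q_m) = 11.0000.
DWL = ½ × 5.2381 × 11.0000 = 28.8096.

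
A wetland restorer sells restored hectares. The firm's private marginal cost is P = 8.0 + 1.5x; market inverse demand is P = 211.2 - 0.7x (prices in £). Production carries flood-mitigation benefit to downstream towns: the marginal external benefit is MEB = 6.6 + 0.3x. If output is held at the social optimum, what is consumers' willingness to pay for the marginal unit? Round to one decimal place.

P = £133.9

Social marginal cost = private MC − MEB = 1.4 + 1.2x.
Set SMC = demand: 1.4 + 1.2x = 211.2 - 0.7x → x* = 110.4211.
Consumer price on the demand curve at x*: 211.2 − 0.7×110.4211 = 133.9052.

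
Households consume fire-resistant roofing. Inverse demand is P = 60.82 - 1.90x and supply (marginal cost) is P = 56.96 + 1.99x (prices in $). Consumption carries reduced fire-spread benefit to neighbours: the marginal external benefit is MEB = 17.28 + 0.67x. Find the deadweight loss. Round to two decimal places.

Market equilibrium (private): 56.96 + 1.99x = 60.82 - 1.90x → x_m = 0.9923.
Social marginal benefit = demand + MEB = 78.10 - 1.23x.
Set SMB = MC: 78.10 - 1.23x = 56.96 + 1.99x → x* = 6.5652.
The loss is the area between SMB and MC from x* to x_m; with linear curves that's a triangle of height MEB(x_m).
DWL = ½ × 5.5729 × 17.9448 = 50.0023.

DWL = $50.00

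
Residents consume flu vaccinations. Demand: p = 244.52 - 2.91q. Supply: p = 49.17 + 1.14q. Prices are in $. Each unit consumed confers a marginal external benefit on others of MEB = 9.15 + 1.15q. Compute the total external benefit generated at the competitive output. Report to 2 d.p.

Market equilibrium (private): 49.17 + 1.14q = 244.52 - 2.91q → q_m = 48.2346.
Total external benefit = ∫₀^{q_m} (9.15 + 1.15q) dq = 9.15×48.2346 + ½×1.15×48.2346² = 1779.1282.

$1779.13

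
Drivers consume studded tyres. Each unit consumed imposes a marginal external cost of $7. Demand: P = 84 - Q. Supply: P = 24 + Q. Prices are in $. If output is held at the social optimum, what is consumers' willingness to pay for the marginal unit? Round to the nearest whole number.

Social marginal benefit = demand − MEC = 77 - Q.
Set SMB = MC: 77 - Q = 24 + Q → Q* = 26.5000.
Consumer price on the demand curve at Q*: 84 − 1×26.5000 = 57.5000.

P = $58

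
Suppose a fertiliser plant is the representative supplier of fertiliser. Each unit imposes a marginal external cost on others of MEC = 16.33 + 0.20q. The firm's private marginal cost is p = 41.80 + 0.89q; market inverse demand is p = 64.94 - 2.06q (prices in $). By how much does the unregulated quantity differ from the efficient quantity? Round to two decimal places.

5.68 units

Market equilibrium (private): 41.80 + 0.89q = 64.94 - 2.06q → q_m = 7.8441.
Social marginal cost = private MC + MEC = 58.13 + 1.09q.
Set SMC = demand: 58.13 + 1.09q = 64.94 - 2.06q → q* = 2.1619.
Gap = |7.8441 − 2.1619| = 5.6822.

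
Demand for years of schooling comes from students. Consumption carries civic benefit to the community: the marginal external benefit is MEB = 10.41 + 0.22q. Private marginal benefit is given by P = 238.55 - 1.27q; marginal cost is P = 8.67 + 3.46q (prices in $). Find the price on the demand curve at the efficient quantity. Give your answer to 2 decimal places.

P = $170.89

Social marginal benefit = demand + MEB = 248.96 - 1.05q.
Set SMB = MC: 248.96 - 1.05q = 8.67 + 3.46q → q* = 53.2794.
Consumer price on the demand curve at q*: 238.55 − 1.27×53.2794 = 170.8852.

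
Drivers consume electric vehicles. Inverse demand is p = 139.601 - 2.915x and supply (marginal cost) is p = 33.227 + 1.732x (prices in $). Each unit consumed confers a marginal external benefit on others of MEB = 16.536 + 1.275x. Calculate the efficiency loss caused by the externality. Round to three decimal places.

DWL = $309.978

Market equilibrium (private): 33.227 + 1.732x = 139.601 - 2.915x → x_m = 22.8909.
Social marginal benefit = demand + MEB = 156.137 - 1.640x.
Set SMB = MC: 156.137 - 1.640x = 33.227 + 1.732x → x* = 36.4502.
Height of the DWL triangle at x_m is SMB(x_m) − MC(x_m) = MEB(x_m) = 45.7219.
DWL = ½ × 13.5593 × 45.7219 = 309.9785.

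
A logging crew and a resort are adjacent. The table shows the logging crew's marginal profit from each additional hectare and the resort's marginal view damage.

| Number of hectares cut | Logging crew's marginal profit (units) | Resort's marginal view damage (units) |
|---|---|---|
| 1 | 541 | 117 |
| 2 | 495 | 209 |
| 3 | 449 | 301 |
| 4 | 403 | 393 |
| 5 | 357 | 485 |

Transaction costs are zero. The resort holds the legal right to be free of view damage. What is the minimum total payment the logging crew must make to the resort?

1020

Efficient level: marginal profit ≥ marginal view damage through level 4, so k* = 4.
With the resort holding the right, the logging crew must at least compensate total damage at k*: 117 + 209 + 301 + 393 = 1020.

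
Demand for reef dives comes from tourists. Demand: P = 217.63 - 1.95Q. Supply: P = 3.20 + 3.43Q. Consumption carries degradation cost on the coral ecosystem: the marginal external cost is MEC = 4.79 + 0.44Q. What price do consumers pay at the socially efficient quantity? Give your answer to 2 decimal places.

Social marginal benefit = demand − MEC = 212.84 - 2.39Q.
Set SMB = MC: 212.84 - 2.39Q = 3.20 + 3.43Q → Q* = 36.0206.
Consumer price on the demand curve at Q*: 217.63 − 1.95×36.0206 = 147.3898.

P = 147.39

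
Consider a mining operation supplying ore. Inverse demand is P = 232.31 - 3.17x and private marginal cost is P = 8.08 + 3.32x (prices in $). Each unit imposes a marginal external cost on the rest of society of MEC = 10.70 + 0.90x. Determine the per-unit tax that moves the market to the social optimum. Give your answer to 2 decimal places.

Social marginal cost = private MC + MEC = 18.78 + 4.22x.
Set SMC = demand: 18.78 + 4.22x = 232.31 - 3.17x → x* = 28.8945.
The Pigouvian tax equals MEC at x*: 10.70 + 0.90×28.8945 = 36.7051.

tax = $36.71 per unit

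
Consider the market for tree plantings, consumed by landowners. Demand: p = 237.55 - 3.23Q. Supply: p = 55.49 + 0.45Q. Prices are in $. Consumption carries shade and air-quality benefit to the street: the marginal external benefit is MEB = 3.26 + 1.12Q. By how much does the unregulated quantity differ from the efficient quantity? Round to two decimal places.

Market equilibrium (private): 55.49 + 0.45Q = 237.55 - 3.23Q → Q_m = 49.4728.
Social marginal benefit = demand + MEB = 240.81 - 2.11Q.
Set SMB = MC: 240.81 - 2.11Q = 55.49 + 0.45Q → Q* = 72.3906.
Gap = |49.4728 − 72.3906| = 22.9178.

22.92 units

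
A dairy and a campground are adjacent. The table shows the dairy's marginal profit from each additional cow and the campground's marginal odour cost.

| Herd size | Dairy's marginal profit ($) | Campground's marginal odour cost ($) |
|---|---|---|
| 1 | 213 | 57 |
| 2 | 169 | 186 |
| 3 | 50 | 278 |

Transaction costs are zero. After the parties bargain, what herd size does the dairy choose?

1

Bargaining reaches the level where marginal profit last exceeds marginal odour cost.
That holds through level 1 (213 ≥ 57) but not at 2 (169 < 186).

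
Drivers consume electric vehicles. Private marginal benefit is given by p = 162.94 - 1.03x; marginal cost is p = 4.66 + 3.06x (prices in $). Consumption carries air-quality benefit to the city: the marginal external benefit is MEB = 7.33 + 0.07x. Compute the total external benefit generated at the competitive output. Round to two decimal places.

Market equilibrium (private): 4.66 + 3.06x = 162.94 - 1.03x → x_m = 38.6993.
Total external benefit = ∫₀^{x_m} (7.33 + 0.07x) dx = 7.33×38.6993 + ½×0.07×38.6993² = 336.0831.

$336.08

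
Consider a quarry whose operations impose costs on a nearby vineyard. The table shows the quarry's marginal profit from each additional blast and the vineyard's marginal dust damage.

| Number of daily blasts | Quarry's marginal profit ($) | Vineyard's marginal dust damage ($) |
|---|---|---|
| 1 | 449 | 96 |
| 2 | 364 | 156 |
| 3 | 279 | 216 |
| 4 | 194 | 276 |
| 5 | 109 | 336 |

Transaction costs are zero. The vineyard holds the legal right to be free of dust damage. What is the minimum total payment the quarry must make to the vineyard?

Efficient level: marginal profit ≥ marginal dust damage through level 3, so k* = 3.
With the vineyard holding the right, the quarry must at least compensate total damage at k*: 96 + 156 + 216 = 468.

$468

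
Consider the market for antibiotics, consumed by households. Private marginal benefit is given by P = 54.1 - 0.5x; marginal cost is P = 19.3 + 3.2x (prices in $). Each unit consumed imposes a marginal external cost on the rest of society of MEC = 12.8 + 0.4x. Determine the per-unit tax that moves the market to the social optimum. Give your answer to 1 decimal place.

Social marginal benefit = demand − MEC = 41.3 - 0.9x.
Set SMB = MC: 41.3 - 0.9x = 19.3 + 3.2x → x* = 5.3659.
The Pigouvian tax equals MEC at x*: 12.8 + 0.4×5.3659 = 14.9464.

tax = $14.9 per unit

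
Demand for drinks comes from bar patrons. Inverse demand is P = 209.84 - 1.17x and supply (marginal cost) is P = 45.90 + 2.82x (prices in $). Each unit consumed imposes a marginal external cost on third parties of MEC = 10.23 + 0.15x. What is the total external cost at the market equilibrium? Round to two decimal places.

Market equilibrium (private): 45.90 + 2.82x = 209.84 - 1.17x → x_m = 41.0877.
Total external cost = ∫₀^{x_m} (10.23 + 0.15x) dx = 10.23×41.0877 + ½×0.15×41.0877² = 546.9421.

$546.94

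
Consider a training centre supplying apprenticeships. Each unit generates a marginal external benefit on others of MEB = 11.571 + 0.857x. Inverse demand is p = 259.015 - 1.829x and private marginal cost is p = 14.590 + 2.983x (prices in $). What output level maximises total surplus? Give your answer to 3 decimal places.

Social marginal cost = private MC − MEB = 3.019 + 2.126x.
Set SMC = demand: 3.019 + 2.126x = 259.015 - 1.829x → x* = 64.7272.

x* = 64.727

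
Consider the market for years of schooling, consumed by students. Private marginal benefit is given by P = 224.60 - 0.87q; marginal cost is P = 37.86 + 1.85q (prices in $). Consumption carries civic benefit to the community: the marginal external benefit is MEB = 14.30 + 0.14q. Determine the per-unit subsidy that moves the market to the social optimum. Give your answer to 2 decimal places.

Social marginal benefit = demand + MEB = 238.90 - 0.73q.
Set SMB = MC: 238.90 - 0.73q = 37.86 + 1.85q → q* = 77.9225.
The Pigouvian subsidy equals MEB at q*: 14.30 + 0.14×77.9225 = 25.2092.

subsidy = $25.21 per unit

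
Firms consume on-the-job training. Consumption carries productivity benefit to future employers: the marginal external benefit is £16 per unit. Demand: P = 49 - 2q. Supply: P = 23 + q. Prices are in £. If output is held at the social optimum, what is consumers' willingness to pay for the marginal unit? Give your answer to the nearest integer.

Social marginal benefit = demand + MEB = 65 - 2q.
Set SMB = MC: 65 - 2q = 23 + q → q* = 14.0000.
Consumer price on the demand curve at q*: 49 − 2×14.0000 = 21.0000.

P = £21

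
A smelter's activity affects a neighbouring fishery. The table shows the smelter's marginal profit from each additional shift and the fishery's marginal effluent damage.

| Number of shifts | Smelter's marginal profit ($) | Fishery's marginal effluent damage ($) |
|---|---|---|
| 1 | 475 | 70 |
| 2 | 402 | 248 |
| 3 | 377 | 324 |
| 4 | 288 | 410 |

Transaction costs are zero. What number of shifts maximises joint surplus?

Bargaining reaches the level where marginal profit last exceeds marginal effluent damage.
That holds through level 3 (377 ≥ 324) but not at 4 (288 < 410).

3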